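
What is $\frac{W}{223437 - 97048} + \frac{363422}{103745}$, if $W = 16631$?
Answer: $\frac{47657926253}{13112226805} \approx 3.6346$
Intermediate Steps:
$\frac{W}{223437 - 97048} + \frac{363422}{103745} = \frac{16631}{223437 - 97048} + \frac{363422}{103745} = \frac{16631}{223437 - 97048} + 363422 \cdot \frac{1}{103745} = \frac{16631}{126389} + \frac{363422}{103745} = \frac{47657926253}{13112226805}$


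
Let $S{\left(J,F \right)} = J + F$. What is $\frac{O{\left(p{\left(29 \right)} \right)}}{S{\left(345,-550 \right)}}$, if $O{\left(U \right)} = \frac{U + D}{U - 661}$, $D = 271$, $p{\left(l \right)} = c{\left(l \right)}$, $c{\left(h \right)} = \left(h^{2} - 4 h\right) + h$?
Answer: $- \frac{5}{93} \approx -0.053763$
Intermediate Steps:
$c{\left(h \right)} = h^{2} - 3 h$
$p{\left(l \right)} = l \left(-3 + l\right)$
$S{\left(J,F \right)} = F + J$
$O{\left(U \right)} = \frac{271 + U}{-661 + U}$ ($O{\left(U \right)} = \frac{U + 271}{U - 661} = \frac{271 + U}{-661 + U}$)
$\frac{O{\left(p{\left(29 \right)} \right)}}{S{\left(345,-550 \right)}} = \frac{\frac{1}{-661 + 29 \left(-3 + 29\right)} \left(271 + 29 \left(-3 + 29\right)\right)}{-550 + 345} = \frac{\frac{1}{-661 + 29 \cdot 26} \left(271 + 29 \cdot 26\right)}{-205} = \frac{271 + 754}{-661 + 754} \left(- \frac{1}{205}\right) = \frac{1}{93} \cdot 1025 \left(- \frac{1}{205}\right) = \frac{1025}{93} \left(- \frac{1}{205}\right) = - \frac{5}{93}$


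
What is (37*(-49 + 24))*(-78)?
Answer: 72150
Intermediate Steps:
(37*(-49 + 24))*(-78) = (37*(-25))*(-78) = -925*(-78) = 72150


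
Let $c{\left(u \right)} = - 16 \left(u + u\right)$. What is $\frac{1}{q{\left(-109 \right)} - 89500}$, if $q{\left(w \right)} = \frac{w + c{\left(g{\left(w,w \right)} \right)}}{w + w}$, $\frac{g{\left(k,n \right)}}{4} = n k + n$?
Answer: $- \frac{2}{165175} \approx -1.2108 \cdot 10^{-5}$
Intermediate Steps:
$g{\left(k,n \right)} = 4 n + 4 k n$ ($g{\left(k,n \right)} = 4 \left(n k + n\right) = 4 \left(k n + n\right) = 4 \left(n + k n\right) = 4 n + 4 k n$)
$c{\left(u \right)} = - 32 u$ ($c{\left(u \right)} = - 16 \cdot 2 u = - 32 u$)
$q{\left(w \right)} = \frac{w - 128 w \left(1 + w\right)}{2 w}$ ($q{\left(w \right)} = \frac{w - 32 \cdot 4 w \left(1 + w\right)}{w + w} = \frac{w - 128 w \left(1 + w\right)}{2 w}$)
$\frac{1}{q{\left(-109 \right)} - 89500} = \frac{1}{\left(- \frac{127}{2} - -6976\right) - 89500} = \frac{1}{\left(- \frac{127}{2} + 6976\right) - 89500} = \frac{1}{\frac{13825}{2} - 89500} = \frac{1}{- \frac{165175}{2}} = - \frac{2}{165175}$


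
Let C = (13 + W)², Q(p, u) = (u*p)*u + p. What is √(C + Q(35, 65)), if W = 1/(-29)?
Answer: √124533686/29 ≈ 384.81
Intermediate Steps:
W = -1/29 ≈ -0.034483
Q(p, u) = p + p*u² (Q(p, u) = (p*u)*u + p = p*u² + p = p + p*u²)
C = 141376/841 (C = (13 - 1/29)² = (376/29)² = 141376/841 ≈ 168.10)
√(C + Q(35, 65)) = √(141376/841 + 35*(1 + 65²)) = √(141376/841 + 35*(1 + 4225)) = √(141376/841 + 35*4226) = √(141376/841 + 147910) = √(124533686/841) = √124533686/29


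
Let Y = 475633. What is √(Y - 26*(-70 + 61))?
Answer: √475867 ≈ 689.83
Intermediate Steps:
√(Y - 26*(-70 + 61)) = √(475633 - 26*(-70 + 61)) = √(475633 - 26*(-9)) = √(475633 + 234) = √475867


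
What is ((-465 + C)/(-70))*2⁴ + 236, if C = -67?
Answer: 1788/5 ≈ 357.60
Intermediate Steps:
((-465 + C)/(-70))*2⁴ + 236 = ((-465 - 67)/(-70))*2⁴ + 236 = -532*(-1/70)*16 + 236 = (38/5)*16 + 236 = 608/5 + 236 = 1788/5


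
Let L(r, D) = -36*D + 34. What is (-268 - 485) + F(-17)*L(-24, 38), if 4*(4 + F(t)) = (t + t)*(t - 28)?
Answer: -505672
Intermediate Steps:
F(t) = -4 + t*(-28 + t)/2 (F(t) = -4 + ((t + t)*(t - 28))/4 = -4 + ((2*t)*(-28 + t))/4 = -4 + (2*t*(-28 + t))/4 = -4 + t*(-28 + t)/2)
L(r, D) = 34 - 36*D
(-268 - 485) + F(-17)*L(-24, 38) = (-268 - 485) + (-4 + (½)*(-17)² - 14*(-17))*(34 - 36*38) = -753 + (-4 + (½)*289 + 238)*(34 - 1368) = -753 + (-4 + 289/2 + 238)*(-1334) = -753 + (757/2)*(-1334) = -753 - 504919 = -505672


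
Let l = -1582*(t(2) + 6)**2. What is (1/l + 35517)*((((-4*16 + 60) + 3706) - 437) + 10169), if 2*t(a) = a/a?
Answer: 63782980168794/133679 ≈ 4.7714e+8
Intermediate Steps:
t(a) = 1/2 (t(a) = (a/a)/2 = (1/2)*1 = 1/2)
l = -133679/2 (l = -1582*(1/2 + 6)**2 = -1582*(13/2)**2 = -1582*169/4 = -133679/2 ≈ -66840.)
(1/l + 35517)*((((-4*16 + 60) + 3706) - 437) + 10169) = (1/(-133679/2) + 35517)*((((-4*16 + 60) + 3706) - 437) + 10169) = (-2/133679 + 35517)*((((-64 + 60) + 3706) - 437) + 10169) = 4747877041*(((-4 + 3706) - 437) + 10169)/133679 = 4747877041*((3702 - 437) + 10169)/133679 = 4747877041*(3265 + 10169)/133679 = (4747877041/133679)*13434 = 63782980168794/133679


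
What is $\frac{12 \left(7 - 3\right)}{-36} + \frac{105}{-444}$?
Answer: $- \frac{697}{444} \approx -1.5698$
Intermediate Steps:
$\frac{12 \left(7 - 3\right)}{-36} + \frac{105}{-444} = 12 \cdot 4 \left(- \frac{1}{36}\right) + 105 \left(- \frac{1}{444}\right) = 48 \left(- \frac{1}{36}\right) - \frac{35}{148} = - \frac{4}{3} - \frac{35}{148} = - \frac{697}{444}$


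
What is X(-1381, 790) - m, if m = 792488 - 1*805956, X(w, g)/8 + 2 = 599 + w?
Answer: 7196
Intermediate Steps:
X(w, g) = 4776 + 8*w (X(w, g) = -16 + 8*(599 + w) = -16 + (4792 + 8*w) = 4776 + 8*w)
m = -13468 (m = 792488 - 805956 = -13468)
X(-1381, 790) - m = (4776 + 8*(-1381)) - 1*(-13468) = (4776 - 11048) + 13468 = -6272 + 13468 = 7196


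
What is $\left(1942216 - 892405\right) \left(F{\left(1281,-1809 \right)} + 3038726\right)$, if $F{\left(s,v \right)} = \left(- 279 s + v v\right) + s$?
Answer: $6251717938179$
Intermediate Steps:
$F{\left(s,v \right)} = v^{2} - 278 s$ ($F{\left(s,v \right)} = \left(- 279 s + v^{2}\right) + s = \left(v^{2} - 279 s\right) + s = v^{2} - 278 s$)
$\left(1942216 - 892405\right) \left(F{\left(1281,-1809 \right)} + 3038726\right) = \left(1942216 - 892405\right) \left(\left(\left(-1809\right)^{2} - 356118\right) + 3038726\right) = 1049811 \left(\left(3272481 - 356118\right) + 3038726\right) = 1049811 \left(2916363 + 3038726\right) = 1049811 \cdot 5955089 = 6251717938179$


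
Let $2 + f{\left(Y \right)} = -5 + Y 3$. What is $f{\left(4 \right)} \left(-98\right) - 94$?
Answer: $-584$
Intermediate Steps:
$f{\left(Y \right)} = -7 + 3 Y$ ($f{\left(Y \right)} = -2 + \left(-5 + Y 3\right) = -2 + \left(-5 + 3 Y\right) = -7 + 3 Y$)
$f{\left(4 \right)} \left(-98\right) - 94 = \left(-7 + 3 \cdot 4\right) \left(-98\right) - 94 = \left(-7 + 12\right) \left(-98\right) - 94 = 5 \left(-98\right) - 94 = -490 - 94 = -584$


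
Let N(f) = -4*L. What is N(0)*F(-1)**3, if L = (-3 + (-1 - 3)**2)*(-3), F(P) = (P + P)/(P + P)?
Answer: 156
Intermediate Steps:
F(P) = 1 (F(P) = (2*P)/((2*P)) = (2*P)*(1/(2*P)) = 1)
L = -39 (L = (-3 + (-4)**2)*(-3) = (-3 + 16)*(-3) = 13*(-3) = -39)
N(f) = 156 (N(f) = -4*(-39) = 156)
N(0)*F(-1)**3 = 156*1**3 = 156*1 = 156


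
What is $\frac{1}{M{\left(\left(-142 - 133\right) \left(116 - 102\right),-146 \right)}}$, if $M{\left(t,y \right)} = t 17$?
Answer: $- \frac{1}{65450} \approx -1.5279 \cdot 10^{-5}$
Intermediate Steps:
$M{\left(t,y \right)} = 17 t$
$\frac{1}{M{\left(\left(-142 - 133\right) \left(116 - 102\right),-146 \right)}} = \frac{1}{17 \left(-142 - 133\right) \left(116 - 102\right)} = \frac{1}{17 \left(\left(-275\right) 14\right)} = \frac{1}{17 \left(-3850\right)} = \frac{1}{-65450} = - \frac{1}{65450}$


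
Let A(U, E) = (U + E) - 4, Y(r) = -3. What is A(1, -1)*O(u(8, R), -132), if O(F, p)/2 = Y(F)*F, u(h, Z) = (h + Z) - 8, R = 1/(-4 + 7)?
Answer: 8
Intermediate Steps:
R = 1/3 ≈ 0.33333
A(U, E) = -4 + E + U (A(U, E) = (E + U) - 4 = -4 + E + U)
u(h, Z) = -8 + Z + h (u(h, Z) = (Z + h) - 8 = -8 + Z + h)
O(F, p) = -6*F (O(F, p) = 2*(-3*F) = -6*F)
A(1, -1)*O(u(8, R), -132) = (-4 - 1 + 1)*(-6*(-8 + 1/3 + 8)) = -(-24)/3 = -4*(-2) = 8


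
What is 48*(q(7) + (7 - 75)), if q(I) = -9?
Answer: -3696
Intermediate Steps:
48*(q(7) + (7 - 75)) = 48*(-9 + (7 - 75)) = 48*(-9 - 68) = 48*(-77) = -3696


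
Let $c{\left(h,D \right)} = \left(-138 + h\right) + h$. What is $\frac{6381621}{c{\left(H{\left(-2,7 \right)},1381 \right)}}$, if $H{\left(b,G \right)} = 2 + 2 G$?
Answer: $- \frac{6381621}{106} \approx -60204.0$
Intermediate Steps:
$c{\left(h,D \right)} = -138 + 2 h$
$\frac{6381621}{c{\left(H{\left(-2,7 \right)},1381 \right)}} = \frac{6381621}{-138 + 2 \left(2 + 2 \cdot 7\right)} = \frac{6381621}{-138 + 2 \left(2 + 14\right)} = \frac{6381621}{-138 + 2 \cdot 16} = \frac{6381621}{-138 + 32} = \frac{6381621}{-106} = 6381621 \left(- \frac{1}{106}\right) = - \frac{6381621}{106}$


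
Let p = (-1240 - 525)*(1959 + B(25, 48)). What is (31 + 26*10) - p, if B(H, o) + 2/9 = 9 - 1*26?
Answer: 30847759/9 ≈ 3.4275e+6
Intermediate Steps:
B(H, o) = -155/9 (B(H, o) = -2/9 + (9 - 1*26) = -2/9 + (9 - 26) = -2/9 - 17 = -155/9)
p = -30845140/9 (p = (-1240 - 525)*(1959 - 155/9) = -1765*17476/9 = -30845140/9 ≈ -3.4272e+6)
(31 + 26*10) - p = (31 + 26*10) - 1*(-30845140/9) = (31 + 260) + 30845140/9 = 291 + 30845140/9 = 30847759/9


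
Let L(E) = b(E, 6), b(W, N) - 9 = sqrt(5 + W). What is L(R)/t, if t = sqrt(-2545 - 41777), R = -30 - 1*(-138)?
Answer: I*sqrt(44322)*(-9 - sqrt(113))/44322 ≈ -0.093243*I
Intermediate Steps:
b(W, N) = 9 + sqrt(5 + W)
R = 108 (R = -30 + 138 = 108)
t = I*sqrt(44322) (t = sqrt(-44322) = I*sqrt(44322) ≈ 210.53*I)
L(E) = 9 + sqrt(5 + E)
L(R)/t = (9 + sqrt(5 + 108))/((I*sqrt(44322))) = (9 + sqrt(113))*(-I*sqrt(44322)/44322) = -I*sqrt(44322)*(9 + sqrt(113))/44322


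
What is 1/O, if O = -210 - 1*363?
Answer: -1/573 ≈ -0.0017452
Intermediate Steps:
O = -573 (O = -210 - 363 = -573)
1/O = 1/(-573) = -1/573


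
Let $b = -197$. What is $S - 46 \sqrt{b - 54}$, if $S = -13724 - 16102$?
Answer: $-29826 - 46 i \sqrt{251} \approx -29826.0 - 728.78 i$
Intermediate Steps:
$S = -29826$ ($S = -13724 - 16102 = -29826$)
$S - 46 \sqrt{b - 54} = -29826 - 46 \sqrt{-197 - 54} = -29826 - 46 \sqrt{-251} = -29826 - 46 i \sqrt{251}$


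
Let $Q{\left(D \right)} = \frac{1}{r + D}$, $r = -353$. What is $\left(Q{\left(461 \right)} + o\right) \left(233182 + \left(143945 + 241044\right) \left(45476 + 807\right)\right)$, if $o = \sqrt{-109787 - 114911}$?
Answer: $\frac{17818679069}{108} + 17818679069 i \sqrt{224698} \approx 1.6499 \cdot 10^{8} + 8.4465 \cdot 10^{12} i$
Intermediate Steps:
$Q{\left(D \right)} = \frac{1}{-353 + D}$
$o = i \sqrt{224698}$ ($o = \sqrt{-224698} = i \sqrt{224698} \approx 474.02 i$)
$\left(Q{\left(461 \right)} + o\right) \left(233182 + \left(143945 + 241044\right) \left(45476 + 807\right)\right) = \left(\frac{1}{-353 + 461} + i \sqrt{224698}\right) \left(233182 + \left(143945 + 241044\right) \left(45476 + 807\right)\right) = \left(\frac{1}{108} + i \sqrt{224698}\right) \left(233182 + 384989 \cdot 46283\right) = \left(\frac{1}{108} + i \sqrt{224698}\right) \left(233182 + 17818445887\right) = \left(\frac{1}{108} + i \sqrt{224698}\right) 17818679069 = \frac{17818679069}{108} + 17818679069 i \sqrt{224698}$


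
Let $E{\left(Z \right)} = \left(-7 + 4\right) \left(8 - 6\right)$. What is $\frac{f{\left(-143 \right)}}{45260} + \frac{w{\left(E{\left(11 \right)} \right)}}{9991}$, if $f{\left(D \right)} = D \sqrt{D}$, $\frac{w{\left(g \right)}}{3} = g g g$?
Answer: $- \frac{648}{9991} - \frac{143 i \sqrt{143}}{45260} \approx -0.064858 - 0.037782 i$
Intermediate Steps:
$E{\left(Z \right)} = -6$ ($E{\left(Z \right)} = \left(-3\right) 2 = -6$)
$w{\left(g \right)} = 3 g^{3}$ ($w{\left(g \right)} = 3 g g g = 3 g^{2} g = 3 g^{3}$)
$f{\left(D \right)} = D^{\frac{3}{2}}$
$\frac{f{\left(-143 \right)}}{45260} + \frac{w{\left(E{\left(11 \right)} \right)}}{9991} = \frac{\left(-143\right)^{\frac{3}{2}}}{45260} + \frac{3 \left(-6\right)^{3}}{9991} = - 143 i \sqrt{143} \cdot \frac{1}{45260} + 3 \left(-216\right) \frac{1}{9991} = - \frac{143 i \sqrt{143}}{45260} - \frac{648}{9991} = - \frac{648}{9991} - \frac{143 i \sqrt{143}}{45260}$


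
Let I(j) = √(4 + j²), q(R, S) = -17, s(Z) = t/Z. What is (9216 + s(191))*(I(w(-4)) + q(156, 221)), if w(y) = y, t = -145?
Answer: -29921887/191 + 3520222*√5/191 ≈ -1.1545e+5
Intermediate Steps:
s(Z) = -145/Z
(9216 + s(191))*(I(w(-4)) + q(156, 221)) = (9216 - 145/191)*(√(4 + (-4)²) - 17) = (9216 - 145*1/191)*(√(4 + 16) - 17) = (9216 - 145/191)*(√20 - 17) = 1760111*(2*√5 - 17)/191 = 1760111*(-17 + 2*√5)/191 = -29921887/191 + 3520222*√5/191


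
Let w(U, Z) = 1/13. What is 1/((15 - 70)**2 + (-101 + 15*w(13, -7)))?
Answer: 13/38027 ≈ 0.00034186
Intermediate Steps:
w(U, Z) = 1/13
1/((15 - 70)**2 + (-101 + 15*w(13, -7))) = 1/((15 - 70)**2 + (-101 + 15*(1/13))) = 1/((-55)**2 + (-101 + 15/13)) = 1/(3025 - 1298/13) = 1/(38027/13) = 13/38027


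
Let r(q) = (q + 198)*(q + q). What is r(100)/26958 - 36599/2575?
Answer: -416582921/34708425 ≈ -12.002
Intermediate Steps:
r(q) = 2*q*(198 + q) (r(q) = (198 + q)*(2*q) = 2*q*(198 + q))
r(100)/26958 - 36599/2575 = (2*100*(198 + 100))/26958 - 36599/2575 = (2*100*298)*(1/26958) - 36599*1/2575 = 59600*(1/26958) - 36599/2575 = 29800/13479 - 36599/2575 = -416582921/34708425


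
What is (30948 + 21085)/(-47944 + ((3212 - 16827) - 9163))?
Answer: -52033/70722 ≈ -0.73574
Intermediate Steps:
(30948 + 21085)/(-47944 + ((3212 - 16827) - 9163)) = 52033/(-47944 + (-13615 - 9163)) = 52033/(-47944 - 22778) = 52033/(-70722) = 52033*(-1/70722) = -52033/70722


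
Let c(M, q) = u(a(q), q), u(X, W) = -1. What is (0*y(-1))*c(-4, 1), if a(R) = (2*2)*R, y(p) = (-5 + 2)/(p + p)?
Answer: 0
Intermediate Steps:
y(p) = -3/(2*p) (y(p) = -3*1/(2*p) = -3/(2*p))
a(R) = 4*R
c(M, q) = -1
(0*y(-1))*c(-4, 1) = (0*(-3/2/(-1)))*(-1) = (0*(-3/2*(-1)))*(-1) = (0*(3/2))*(-1) = 0*(-1) = 0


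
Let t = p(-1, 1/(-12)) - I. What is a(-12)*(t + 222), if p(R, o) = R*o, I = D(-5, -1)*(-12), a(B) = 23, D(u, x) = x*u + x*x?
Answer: 81167/12 ≈ 6763.9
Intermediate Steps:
D(u, x) = x² + u*x (D(u, x) = u*x + x² = x² + u*x)
I = -72 (I = -(-5 - 1)*(-12) = -1*(-6)*(-12) = 6*(-12) = -72)
t = 865/12 (t = -1/(-12) - 1*(-72) = -(-1)/12 + 72 = -1*(-1/12) + 72 = 1/12 + 72 = 865/12 ≈ 72.083)
a(-12)*(t + 222) = 23*(865/12 + 222) = 23*(3529/12) = 81167/12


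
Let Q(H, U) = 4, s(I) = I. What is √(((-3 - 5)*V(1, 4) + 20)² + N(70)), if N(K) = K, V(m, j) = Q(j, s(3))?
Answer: √214 ≈ 14.629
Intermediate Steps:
V(m, j) = 4
√(((-3 - 5)*V(1, 4) + 20)² + N(70)) = √(((-3 - 5)*4 + 20)² + 70) = √((-8*4 + 20)² + 70) = √((-32 + 20)² + 70) = √((-12)² + 70) = √(144 + 70) = √214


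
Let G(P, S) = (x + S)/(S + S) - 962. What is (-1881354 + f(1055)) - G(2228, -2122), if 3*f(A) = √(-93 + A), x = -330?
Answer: -1995096525/1061 + √962/3 ≈ -1.8804e+6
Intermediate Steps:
f(A) = √(-93 + A)/3
G(P, S) = -962 + (-330 + S)/(2*S) (G(P, S) = (-330 + S)/(S + S) - 962 = (-330 + S)/((2*S)) - 962 = (-330 + S)*(1/(2*S)) - 962 = (-330 + S)/(2*S) - 962 = -962 + (-330 + S)/(2*S))
(-1881354 + f(1055)) - G(2228, -2122) = (-1881354 + √(-93 + 1055)/3) - (-1923/2 - 165/(-2122)) = (-1881354 + √962/3) - (-1923/2 - 165*(-1/2122)) = (-1881354 + √962/3) - (-1923/2 + 165/2122) = (-1881354 + √962/3) - 1*(-1020069/1061) = (-1881354 + √962/3) + 1020069/1061 = -1995096525/1061 + √962/3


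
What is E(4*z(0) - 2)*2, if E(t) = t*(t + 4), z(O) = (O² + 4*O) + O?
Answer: -8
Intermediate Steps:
z(O) = O² + 5*O
E(t) = t*(4 + t)
E(4*z(0) - 2)*2 = ((4*(0*(5 + 0)) - 2)*(4 + (4*(0*(5 + 0)) - 2)))*2 = ((4*(0*5) - 2)*(4 + (4*(0*5) - 2)))*2 = ((4*0 - 2)*(4 + (4*0 - 2)))*2 = ((0 - 2)*(4 + (0 - 2)))*2 = -2*(4 - 2)*2 = -2*2*2 = -4*2 = -8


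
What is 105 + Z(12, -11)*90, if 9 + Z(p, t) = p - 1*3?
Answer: 105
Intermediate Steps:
Z(p, t) = -12 + p (Z(p, t) = -9 + (p - 1*3) = -9 + (p - 3) = -9 + (-3 + p) = -12 + p)
105 + Z(12, -11)*90 = 105 + (-12 + 12)*90 = 105 + 0*90 = 105 + 0 = 105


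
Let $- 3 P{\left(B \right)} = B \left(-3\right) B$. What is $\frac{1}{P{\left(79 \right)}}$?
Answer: $\frac{1}{6241} \approx 0.00016023$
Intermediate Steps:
$P{\left(B \right)} = B^{2}$ ($P{\left(B \right)} = - \frac{B \left(-3\right) B}{3} = - \frac{- 3 B B}{3} = - \frac{\left(-3\right) B^{2}}{3} = B^{2}$)
$\frac{1}{P{\left(79 \right)}} = \frac{1}{79^{2}} = \frac{1}{6241}$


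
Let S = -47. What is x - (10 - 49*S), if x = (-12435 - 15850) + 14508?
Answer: -16090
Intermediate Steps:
x = -13777 (x = -28285 + 14508 = -13777)
x - (10 - 49*S) = -13777 - (10 - 49*(-47)) = -13777 - (10 + 2303) = -13777 - 1*2313 = -13777 - 2313 = -16090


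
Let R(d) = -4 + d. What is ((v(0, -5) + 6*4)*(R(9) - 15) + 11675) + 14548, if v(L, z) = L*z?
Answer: 25983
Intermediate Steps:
((v(0, -5) + 6*4)*(R(9) - 15) + 11675) + 14548 = ((0*(-5) + 6*4)*((-4 + 9) - 15) + 11675) + 14548 = ((0 + 24)*(5 - 15) + 11675) + 14548 = (24*(-10) + 11675) + 14548 = (-240 + 11675) + 14548 = 11435 + 14548 = 25983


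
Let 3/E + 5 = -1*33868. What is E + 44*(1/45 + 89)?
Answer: 1990196779/508095 ≈ 3917.0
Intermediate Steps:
E = -1/11291 (E = 3/(-5 - 1*33868) = 3/(-5 - 33868) = 3/(-33873) = 3*(-1/33873) = -1/11291 ≈ -8.8566e-5)
E + 44*(1/45 + 89) = -1/11291 + 44*(1/45 + 89) = -1/11291 + 44*(4006/45) = -1/11291 + 176264/45 = 1990196779/508095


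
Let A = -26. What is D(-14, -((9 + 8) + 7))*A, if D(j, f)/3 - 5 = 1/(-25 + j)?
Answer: -388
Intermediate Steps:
D(j, f) = 15 + 3/(-25 + j)
D(-14, -((9 + 8) + 7))*A = (3*(-124 + 5*(-14))/(-25 - 14))*(-26) = (3*(-124 - 70)/(-39))*(-26) = (3*(-1/39)*(-194))*(-26) = (194/13)*(-26) = -388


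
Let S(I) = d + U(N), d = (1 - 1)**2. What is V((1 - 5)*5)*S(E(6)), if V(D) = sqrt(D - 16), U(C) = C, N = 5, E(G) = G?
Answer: 30*I ≈ 30.0*I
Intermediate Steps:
d = 0 (d = 0**2 = 0)
V(D) = sqrt(-16 + D)
S(I) = 5 (S(I) = 0 + 5 = 5)
V((1 - 5)*5)*S(E(6)) = sqrt(-16 + (1 - 5)*5)*5 = sqrt(-16 - 4*5)*5 = sqrt(-16 - 20)*5 = sqrt(-36)*5 = (6*I)*5 = 30*I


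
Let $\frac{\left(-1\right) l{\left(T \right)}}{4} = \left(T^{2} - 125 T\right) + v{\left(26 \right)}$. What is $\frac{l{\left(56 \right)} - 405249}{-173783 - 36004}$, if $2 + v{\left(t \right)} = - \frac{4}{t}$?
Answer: $\frac{5067197}{2727231} \approx 1.858$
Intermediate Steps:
$v{\left(t \right)} = -2 - \frac{4}{t}$
$l{\left(T \right)} = \frac{112}{13} - 4 T^{2} + 500 T$ ($l{\left(T \right)} = - 4 \left(\left(T^{2} - 125 T\right) - \left(2 + \frac{4}{26}\right)\right) = - 4 \left(\left(T^{2} - 125 T\right) - \frac{28}{13}\right) = - 4 \left(- \frac{28}{13} + T^{2} - 125 T\right) = \frac{112}{13} - 4 T^{2} + 500 T$)
$\frac{l{\left(56 \right)} - 405249}{-173783 - 36004} = \frac{\left(\frac{112}{13} - 4 \cdot 56^{2} + 500 \cdot 56\right) - 405249}{-173783 - 36004} = \frac{\left(\frac{112}{13} - 12544 + 28000\right) - 405249}{-209787} = \left(\left(\frac{112}{13} - 12544 + 28000\right) - 405249\right) \left(- \frac{1}{209787}\right) = \left(\frac{201040}{13} - 405249\right) \left(- \frac{1}{209787}\right) = \left(- \frac{5067197}{13}\right) \left(- \frac{1}{209787}\right) = \frac{5067197}{2727231}$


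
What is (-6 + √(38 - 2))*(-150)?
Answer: 0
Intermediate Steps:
(-6 + √(38 - 2))*(-150) = (-6 + √36)*(-150) = (-6 + 6)*(-150) = 0*(-150) = 0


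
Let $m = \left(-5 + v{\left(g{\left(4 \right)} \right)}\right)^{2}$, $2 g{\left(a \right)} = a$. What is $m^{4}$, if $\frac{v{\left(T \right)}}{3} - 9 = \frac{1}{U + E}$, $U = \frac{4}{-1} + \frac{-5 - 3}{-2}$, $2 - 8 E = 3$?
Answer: $256$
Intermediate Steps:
$E = - \frac{1}{8}$ ($E = \frac{1}{4} - \frac{3}{8} = - \frac{1}{8} \approx -0.125$)
$g{\left(a \right)} = \frac{a}{2}$
$U = 0$ ($U = 4 \left(-1\right) - -4 = -4 + 4 = 0$)
$v{\left(T \right)} = 3$ ($v{\left(T \right)} = 27 + \frac{3}{0 - \frac{1}{8}} = 27 + \frac{3}{- \frac{1}{8}} = 27 + 3 \left(-8\right) = 27 - 24 = 3$)
$m = 4$ ($m = \left(-5 + 3\right)^{2} = \left(-2\right)^{2} = 4$)
$m^{4} = 4^{4} = 256$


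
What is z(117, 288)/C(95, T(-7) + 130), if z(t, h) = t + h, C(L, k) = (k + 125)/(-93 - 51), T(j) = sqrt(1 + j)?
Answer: -4957200/21677 + 19440*I*sqrt(6)/21677 ≈ -228.68 + 2.1967*I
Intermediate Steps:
C(L, k) = -125/144 - k/144 (C(L, k) = (125 + k)/(-144) = (125 + k)*(-1/144) = -125/144 - k/144)
z(t, h) = h + t
z(117, 288)/C(95, T(-7) + 130) = (288 + 117)/(-125/144 - (sqrt(1 - 7) + 130)/144) = 405/(-125/144 - (sqrt(-6) + 130)/144) = 405/(-125/144 - (I*sqrt(6) + 130)/144) = 405/(-125/144 - (130 + I*sqrt(6))/144) = 405/(-125/144 + (-65/72 - I*sqrt(6)/144)) = 405/(-85/48 - I*sqrt(6)/144)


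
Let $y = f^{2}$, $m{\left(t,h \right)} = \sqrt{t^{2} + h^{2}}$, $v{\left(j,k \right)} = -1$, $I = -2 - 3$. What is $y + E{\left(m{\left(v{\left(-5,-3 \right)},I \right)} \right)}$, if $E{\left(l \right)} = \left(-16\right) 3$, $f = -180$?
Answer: $32352$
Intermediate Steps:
$I = -5$
$m{\left(t,h \right)} = \sqrt{h^{2} + t^{2}}$
$E{\left(l \right)} = -48$
$y = 32400$ ($y = \left(-180\right)^{2} = 32400$)
$y + E{\left(m{\left(v{\left(-5,-3 \right)},I \right)} \right)} = 32400 - 48 = 32352$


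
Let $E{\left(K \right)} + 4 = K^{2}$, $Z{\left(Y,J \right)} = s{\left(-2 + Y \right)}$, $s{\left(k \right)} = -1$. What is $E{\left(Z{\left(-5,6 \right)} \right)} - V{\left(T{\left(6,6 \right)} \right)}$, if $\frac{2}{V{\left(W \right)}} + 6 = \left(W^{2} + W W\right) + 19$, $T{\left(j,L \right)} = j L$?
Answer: $- \frac{7817}{2605} \approx -3.0008$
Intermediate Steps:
$Z{\left(Y,J \right)} = -1$
$T{\left(j,L \right)} = L j$
$E{\left(K \right)} = -4 + K^{2}$
$V{\left(W \right)} = \frac{2}{13 + 2 W^{2}}$ ($V{\left(W \right)} = \frac{2}{-6 + \left(\left(W^{2} + W W\right) + 19\right)} = \frac{2}{-6 + \left(\left(W^{2} + W^{2}\right) + 19\right)} = \frac{2}{-6 + \left(2 W^{2} + 19\right)} = \frac{2}{-6 + \left(19 + 2 W^{2}\right)} = \frac{2}{13 + 2 W^{2}}$)
$E{\left(Z{\left(-5,6 \right)} \right)} - V{\left(T{\left(6,6 \right)} \right)} = \left(-4 + \left(-1\right)^{2}\right) - \frac{2}{13 + 2 \left(6 \cdot 6\right)^{2}} = \left(-4 + 1\right) - \frac{2}{13 + 2 \cdot 36^{2}} = -3 - \frac{2}{13 + 2 \cdot 1296} = -3 - \frac{2}{13 + 2592} = -3 - \frac{2}{2605} = - \frac{7817}{2605}$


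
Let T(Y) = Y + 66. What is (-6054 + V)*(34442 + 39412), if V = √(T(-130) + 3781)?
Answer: -447112116 + 221562*√413 ≈ -4.4261e+8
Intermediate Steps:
T(Y) = 66 + Y
V = 3*√413 (V = √((66 - 130) + 3781) = √(-64 + 3781) = √3717 = 3*√413 ≈ 60.967)
(-6054 + V)*(34442 + 39412) = (-6054 + 3*√413)*(34442 + 39412) = (-6054 + 3*√413)*73854 = -447112116 + 221562*√413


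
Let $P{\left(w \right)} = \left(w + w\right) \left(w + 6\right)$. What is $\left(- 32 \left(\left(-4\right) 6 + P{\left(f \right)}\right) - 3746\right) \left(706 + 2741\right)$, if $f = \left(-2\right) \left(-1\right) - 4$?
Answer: $-8500302$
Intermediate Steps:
$f = -2$ ($f = 2 - 4 = -2$)
$P{\left(w \right)} = 2 w \left(6 + w\right)$
$\left(- 32 \left(\left(-4\right) 6 + P{\left(f \right)}\right) - 3746\right) \left(706 + 2741\right) = \left(- 32 \left(\left(-4\right) 6 + 2 \left(-2\right) \left(6 - 2\right)\right) - 3746\right) \left(706 + 2741\right) = \left(- 32 \left(-24 + 2 \left(-2\right) 4\right) - 3746\right) 3447 = \left(- 32 \left(-24 - 16\right) - 3746\right) 3447 = \left(\left(-32\right) \left(-40\right) - 3746\right) 3447 = \left(1280 - 3746\right) 3447 = \left(-2466\right) 3447 = -8500302$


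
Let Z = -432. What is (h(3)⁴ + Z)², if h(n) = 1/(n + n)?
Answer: 313455536641/1679616 ≈ 1.8662e+5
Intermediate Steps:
h(n) = 1/(2*n)
(h(3)⁴ + Z)² = (((½)/3)⁴ - 432)² = (((½)*(⅓))⁴ - 432)² = ((⅙)⁴ - 432)² = (1/1296 - 432)² = (-559871/1296)² = 313455536641/1679616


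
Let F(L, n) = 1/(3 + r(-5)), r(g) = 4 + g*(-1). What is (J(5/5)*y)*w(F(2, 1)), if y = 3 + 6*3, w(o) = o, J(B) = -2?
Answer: -7/2 ≈ -3.5000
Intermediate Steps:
r(g) = 4 - g
F(L, n) = 1/12 (F(L, n) = 1/(3 + (4 - 1*(-5))) = 1/(3 + (4 + 5)) = 1/(3 + 9) = 1/12)
y = 21 (y = 3 + 18 = 21)
(J(5/5)*y)*w(F(2, 1)) = -2*21*(1/12) = -42*1/12 = -7/2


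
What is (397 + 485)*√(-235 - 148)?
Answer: 882*I*√383 ≈ 17261.0*I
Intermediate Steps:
(397 + 485)*√(-235 - 148) = 882*√(-383) = 882*(I*√383) = 882*I*√383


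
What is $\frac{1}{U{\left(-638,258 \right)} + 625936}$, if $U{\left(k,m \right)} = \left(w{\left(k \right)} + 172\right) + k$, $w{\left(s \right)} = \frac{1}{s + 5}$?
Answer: $\frac{633}{395922509} \approx 1.5988 \cdot 10^{-6}$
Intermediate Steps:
$w{\left(s \right)} = \frac{1}{5 + s}$
$U{\left(k,m \right)} = 172 + k + \frac{1}{5 + k}$ ($U{\left(k,m \right)} = \left(\frac{1}{5 + k} + 172\right) + k = \left(172 + \frac{1}{5 + k}\right) + k = 172 + k + \frac{1}{5 + k}$)
$\frac{1}{U{\left(-638,258 \right)} + 625936} = \frac{1}{\frac{1 + \left(5 - 638\right) \left(172 - 638\right)}{5 - 638} + 625936} = \frac{1}{\frac{1 - -294978}{-633} + 625936} = \frac{1}{- \frac{1 + 294978}{633} + 625936} = \frac{1}{\left(- \frac{1}{633}\right) 294979 + 625936} = \frac{1}{- \frac{294979}{633} + 625936} = \frac{1}{\frac{395922509}{633}} = \frac{633}{395922509}$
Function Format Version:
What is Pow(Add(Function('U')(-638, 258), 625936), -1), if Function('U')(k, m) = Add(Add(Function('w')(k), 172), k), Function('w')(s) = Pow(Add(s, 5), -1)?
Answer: Rational(633, 395922509) ≈ 1.5988e-6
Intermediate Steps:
Function('w')(s) = Pow(Add(5, s), -1)
Function('U')(k, m) = Add(172, k, Pow(Add(5, k), -1)) (Function('U')(k, m) = Add(Add(Pow(Add(5, k), -1), 172), k) = Add(Add(172, Pow(Add(5, k), -1)), k) = Add(172, k, Pow(Add(5, k), -1)))
Pow(Add(Function('U')(-638, 258), 625936), -1) = Pow(Add(Mul(Pow(Add(5, -638), -1), Add(1, Mul(Add(5, -638), Add(172, -638)))), 625936), -1) = Pow(Add(Mul(Pow(-633, -1), Add(1, Mul(-633, -466))), 625936), -1) = Pow(Add(Mul(Rational(-1, 633), Add(1, 294978)), 625936), -1) = Pow(Add(Mul(Rational(-1, 633), 294979), 625936), -1) = Pow(Add(Rational(-294979, 633), 625936), -1) = Pow(Rational(395922509, 633), -1) = Rational(633, 395922509)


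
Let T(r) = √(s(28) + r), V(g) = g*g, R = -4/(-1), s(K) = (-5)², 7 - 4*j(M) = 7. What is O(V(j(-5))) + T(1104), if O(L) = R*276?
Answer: 1104 + √1129 ≈ 1137.6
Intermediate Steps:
j(M) = 0 (j(M) = 7/4 - ¼*7 = 7/4 - 7/4 = 0)
s(K) = 25
R = 4 (R = -4*(-1) = 4)
V(g) = g²
T(r) = √(25 + r)
O(L) = 1104 (O(L) = 4*276 = 1104)
O(V(j(-5))) + T(1104) = 1104 + √(25 + 1104) = 1104 + √1129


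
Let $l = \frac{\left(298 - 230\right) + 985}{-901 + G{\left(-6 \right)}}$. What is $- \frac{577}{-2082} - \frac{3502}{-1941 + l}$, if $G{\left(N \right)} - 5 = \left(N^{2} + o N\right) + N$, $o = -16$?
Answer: $\frac{719685639}{345987454} \approx 2.0801$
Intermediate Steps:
$G{\left(N \right)} = 5 + N^{2} - 15 N$ ($G{\left(N \right)} = 5 + \left(\left(N^{2} - 16 N\right) + N\right) = 5 + \left(N^{2} - 15 N\right) = 5 + N^{2} - 15 N$)
$l = - \frac{1053}{770}$ ($l = \frac{\left(298 - 230\right) + 985}{-901 + \left(5 + \left(-6\right)^{2} - -90\right)} = \frac{68 + 985}{-901 + \left(5 + 36 + 90\right)} = \frac{1053}{-901 + 131} = \frac{1053}{-770} = 1053 \left(- \frac{1}{770}\right) = - \frac{1053}{770} \approx -1.3675$)
$- \frac{577}{-2082} - \frac{3502}{-1941 + l} = - \frac{577}{-2082} - \frac{3502}{-1941 - \frac{1053}{770}} = \left(-577\right) \left(- \frac{1}{2082}\right) - \frac{3502}{- \frac{1495623}{770}} = \frac{577}{2082} - - \frac{2696540}{1495623} = \frac{577}{2082} + \frac{2696540}{1495623} = \frac{719685639}{345987454}$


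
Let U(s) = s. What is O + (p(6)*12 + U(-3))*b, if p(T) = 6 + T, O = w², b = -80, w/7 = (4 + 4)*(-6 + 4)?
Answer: 1264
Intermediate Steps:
w = -112 (w = 7*((4 + 4)*(-6 + 4)) = 7*(8*(-2)) = 7*(-16) = -112)
O = 12544 (O = (-112)² = 12544)
O + (p(6)*12 + U(-3))*b = 12544 + ((6 + 6)*12 - 3)*(-80) = 12544 + (12*12 - 3)*(-80) = 12544 + (144 - 3)*(-80) = 12544 + 141*(-80) = 12544 - 11280 = 1264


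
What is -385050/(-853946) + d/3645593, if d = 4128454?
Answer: 2464606182067/1556569779989 ≈ 1.5834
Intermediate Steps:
-385050/(-853946) + d/3645593 = -385050/(-853946) + 4128454/3645593 = -385050*(-1/853946) + 4128454*(1/3645593) = 192525/426973 + 4128454/3645593 = 2464606182067/1556569779989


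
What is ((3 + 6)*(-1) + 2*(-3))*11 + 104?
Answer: -61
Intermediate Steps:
((3 + 6)*(-1) + 2*(-3))*11 + 104 = (9*(-1) - 6)*11 + 104 = (-9 - 6)*11 + 104 = -15*11 + 104 = -165 + 104 = -61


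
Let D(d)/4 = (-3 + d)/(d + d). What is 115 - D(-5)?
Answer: 559/5 ≈ 111.80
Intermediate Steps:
D(d) = 2*(-3 + d)/d (D(d) = 4*((-3 + d)/(d + d)) = 4*((-3 + d)/((2*d))) = 4*((-3 + d)*(1/(2*d))) = 4*((-3 + d)/(2*d)) = 2*(-3 + d)/d)
115 - D(-5) = 115 - (2 - 6/(-5)) = 115 - (2 - 6*(-1/5)) = 115 - (2 + 6/5) = 115 - 1*16/5 = 115 - 16/5 = 559/5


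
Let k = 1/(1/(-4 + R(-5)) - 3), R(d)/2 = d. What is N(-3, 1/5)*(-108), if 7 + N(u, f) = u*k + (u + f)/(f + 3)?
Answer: 64071/86 ≈ 745.01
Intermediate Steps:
R(d) = 2*d
k = -14/43 (k = 1/(1/(-4 + 2*(-5)) - 3) = 1/(1/(-4 - 10) - 3) = 1/(1/(-14) - 3) = 1/(-1/14 - 3) = 1/(-43/14) = -14/43 ≈ -0.32558)
N(u, f) = -7 - 14*u/43 + (f + u)/(3 + f) (N(u, f) = -7 + (u*(-14/43) + (u + f)/(f + 3)) = -7 + (-14*u/43 + (f + u)/(3 + f)) = -7 - 14*u/43 + (f + u)/(3 + f))
N(-3, 1/5)*(-108) = ((-903 - 3 - 258/5 - 14*(-3)/5)/(43*(3 + 1/5)))*(-108) = ((-903 - 3 - 258*1/5 - 14*1/5*(-3))/(43*(3 + 1/5)))*(-108) = ((-903 - 3 - 258/5 + 42/5)/(43*(16/5)))*(-108) = ((1/43)*(5/16)*(-4746/5))*(-108) = -2373/344*(-108) = 64071/86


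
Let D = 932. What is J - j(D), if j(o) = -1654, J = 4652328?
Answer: 4653982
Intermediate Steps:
J - j(D) = 4652328 - 1*(-1654) = 4652328 + 1654 = 4653982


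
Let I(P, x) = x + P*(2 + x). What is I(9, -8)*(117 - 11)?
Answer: -6572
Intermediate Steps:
I(9, -8)*(117 - 11) = (-8 + 2*9 + 9*(-8))*(117 - 11) = (-8 + 18 - 72)*106 = -62*106 = -6572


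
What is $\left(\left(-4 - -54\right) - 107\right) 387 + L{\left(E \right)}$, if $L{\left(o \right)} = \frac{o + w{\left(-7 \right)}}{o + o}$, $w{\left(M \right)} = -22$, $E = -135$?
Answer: $- \frac{5955773}{270} \approx -22058.0$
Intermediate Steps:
$L{\left(o \right)} = \frac{-22 + o}{2 o}$ ($L{\left(o \right)} = \frac{o - 22}{o + o} = \frac{-22 + o}{2 o}$)
$\left(\left(-4 - -54\right) - 107\right) 387 + L{\left(E \right)} = \left(\left(-4 - -54\right) - 107\right) 387 + \frac{-22 - 135}{2 \left(-135\right)} = \left(\left(-4 + 54\right) - 107\right) 387 + \frac{1}{2} \left(- \frac{1}{135}\right) \left(-157\right) = \left(50 - 107\right) 387 + \frac{157}{270} = \left(-57\right) 387 + \frac{157}{270} = -22059 + \frac{157}{270} = - \frac{5955773}{270}$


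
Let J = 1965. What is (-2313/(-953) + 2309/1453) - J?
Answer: -2715391919/1384709 ≈ -1961.0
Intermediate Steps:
(-2313/(-953) + 2309/1453) - J = (-2313/(-953) + 2309/1453) - 1*1965 = (-2313*(-1/953) + 2309*(1/1453)) - 1965 = (2313/953 + 2309/1453) - 1965 = 5561266/1384709 - 1965 = -2715391919/1384709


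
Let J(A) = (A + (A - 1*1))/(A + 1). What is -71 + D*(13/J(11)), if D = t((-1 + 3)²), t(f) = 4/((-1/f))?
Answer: -1329/7 ≈ -189.86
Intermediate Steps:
J(A) = (-1 + 2*A)/(1 + A) (J(A) = (A + (A - 1))/(1 + A) = (A + (-1 + A))/(1 + A) = (-1 + 2*A)/(1 + A))
t(f) = -4*f (t(f) = 4*(-f) = -4*f)
D = -16 (D = -4*(-1 + 3)² = -4*2² = -4*4 = -16)
-71 + D*(13/J(11)) = -71 - 208/((-1 + 2*11)/(1 + 11)) = -71 - 208/((-1 + 22)/12) = -71 - 208/((1/12)*21) = -71 - 208/7/4 = -71 - 208*4/7 = -71 - 16*52/7 = -71 - 832/7 = -1329/7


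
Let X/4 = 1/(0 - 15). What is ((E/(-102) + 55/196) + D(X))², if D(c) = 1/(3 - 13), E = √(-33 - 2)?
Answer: 73083229/2498000400 - 59*I*√35/16660 ≈ 0.029257 - 0.020951*I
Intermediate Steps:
E = I*√35 (E = √(-35) = I*√35 ≈ 5.9161*I)
X = -4/15 (X = 4/(0 - 15) = 4/(-15) = 4*(-1/15) = -4/15 ≈ -0.26667)
D(c) = -⅒ (D(c) = 1/(-10) = -⅒)
((E/(-102) + 55/196) + D(X))² = (((I*√35)/(-102) + 55/196) - ⅒)² = (((I*√35)*(-1/102) + 55*(1/196)) - ⅒)² = ((-I*√35/102 + 55/196) - ⅒)² = ((55/196 - I*√35/102) - ⅒)² = (177/980 - I*√35/102)²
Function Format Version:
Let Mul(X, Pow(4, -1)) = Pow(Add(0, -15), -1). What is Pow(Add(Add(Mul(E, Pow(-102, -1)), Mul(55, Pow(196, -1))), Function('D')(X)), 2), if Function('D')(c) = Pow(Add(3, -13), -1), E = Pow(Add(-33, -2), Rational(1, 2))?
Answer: Add(Rational(73083229, 2498000400), Mul(Rational(-59, 16660), I, Pow(35, Rational(1, 2)))) ≈ Add(0.029257, Mul(-0.020951, I))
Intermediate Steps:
E = Mul(I, Pow(35, Rational(1, 2))) (E = Pow(-35, Rational(1, 2)) = Mul(I, Pow(35, Rational(1, 2))) ≈ Mul(5.9161, I))
X = Rational(-4, 15) (X = Mul(4, Pow(Add(0, -15), -1)) = Mul(4, Pow(-15, -1)) = Mul(4, Rational(-1, 15)) = Rational(-4, 15) ≈ -0.26667)
Function('D')(c) = Rational(-1, 10) (Function('D')(c) = Pow(-10, -1) = Rational(-1, 10))
Pow(Add(Add(Mul(E, Pow(-102, -1)), Mul(55, Pow(196, -1))), Function('D')(X)), 2) = Pow(Add(Add(Mul(Mul(I, Pow(35, Rational(1, 2))), Pow(-102, -1)), Mul(55, Pow(196, -1))), Rational(-1, 10)), 2) = Pow(Add(Add(Mul(Mul(I, Pow(35, Rational(1, 2))), Rational(-1, 102)), Mul(55, Rational(1, 196))), Rational(-1, 10)), 2) = Pow(Add(Add(Mul(Rational(-1, 102), I, Pow(35, Rational(1, 2))), Rational(55, 196)), Rational(-1, 10)), 2) = Pow(Add(Add(Rational(55, 196), Mul(Rational(-1, 102), I, Pow(35, Rational(1, 2)))), Rational(-1, 10)), 2) = Pow(Add(Rational(177, 980), Mul(Rational(-1, 102), I, Pow(35, Rational(1, 2)))), 2)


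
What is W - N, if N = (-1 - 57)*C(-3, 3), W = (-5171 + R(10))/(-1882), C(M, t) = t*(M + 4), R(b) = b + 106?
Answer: 332523/1882 ≈ 176.69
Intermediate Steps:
R(b) = 106 + b
C(M, t) = t*(4 + M)
W = 5055/1882 (W = (-5171 + (106 + 10))/(-1882) = (-5171 + 116)*(-1/1882) = -5055*(-1/1882) = 5055/1882 ≈ 2.6860)
N = -174 (N = (-1 - 57)*(3*(4 - 3)) = -174 ≈ -174.00)
W - N = 5055/1882 - 1*(-174) = 5055/1882 + 174 = 332523/1882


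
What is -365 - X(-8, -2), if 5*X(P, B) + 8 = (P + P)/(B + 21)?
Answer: -34507/95 ≈ -363.23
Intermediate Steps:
X(P, B) = -8/5 + 2*P/(5*(21 + B)) (X(P, B) = -8/5 + ((P + P)/(B + 21))/5 = -8/5 + ((2*P)/(21 + B))/5 = -8/5 + (2*P/(21 + B))/5 = -8/5 + 2*P/(5*(21 + B)))
-365 - X(-8, -2) = -365 - 2*(-84 - 8 - 4*(-2))/(5*(21 - 2)) = -365 - 2*(-84 - 8 + 8)/(5*19) = -365 - 2*(-84)/(5*19) = -365 - 1*(-168/95) = -365 + 168/95 = -34507/95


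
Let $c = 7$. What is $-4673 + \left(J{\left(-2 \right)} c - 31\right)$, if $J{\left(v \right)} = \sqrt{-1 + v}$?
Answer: $-4704 + 7 i \sqrt{3} \approx -4704.0 + 12.124 i$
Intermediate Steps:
$-4673 + \left(J{\left(-2 \right)} c - 31\right) = -4673 - \left(31 - \sqrt{-1 - 2} \cdot 7\right) = -4673 - \left(31 - \sqrt{-3} \cdot 7\right) = -4673 - \left(31 - i \sqrt{3} \cdot 7\right) = -4673 - \left(31 - 7 i \sqrt{3}\right) = -4704 + 7 i \sqrt{3}$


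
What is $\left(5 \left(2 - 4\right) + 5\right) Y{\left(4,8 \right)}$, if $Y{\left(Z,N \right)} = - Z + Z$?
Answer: $0$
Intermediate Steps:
$Y{\left(Z,N \right)} = 0$
$\left(5 \left(2 - 4\right) + 5\right) Y{\left(4,8 \right)} = \left(5 \left(2 - 4\right) + 5\right) 0 = \left(5 \left(-2\right) + 5\right) 0 = \left(-10 + 5\right) 0 = \left(-5\right) 0 = 0$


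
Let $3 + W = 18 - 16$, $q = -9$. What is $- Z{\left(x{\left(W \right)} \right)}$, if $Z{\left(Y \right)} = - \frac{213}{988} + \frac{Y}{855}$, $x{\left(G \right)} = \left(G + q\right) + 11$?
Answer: $\frac{9533}{44460} \approx 0.21442$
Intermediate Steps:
$W = -1$ ($W = -3 + \left(18 - 16\right) = -3 + 2 = -1$)
$x{\left(G \right)} = 2 + G$ ($x{\left(G \right)} = \left(G - 9\right) + 11 = \left(-9 + G\right) + 11 = 2 + G$)
$Z{\left(Y \right)} = - \frac{213}{988} + \frac{Y}{855}$ ($Z{\left(Y \right)} = \left(-213\right) \frac{1}{988} + Y \frac{1}{855} = - \frac{213}{988} + \frac{Y}{855}$)
$- Z{\left(x{\left(W \right)} \right)} = - (- \frac{213}{988} + \frac{2 - 1}{855}) = - (- \frac{213}{988} + \frac{1}{855} \cdot 1) = - (- \frac{213}{988} + \frac{1}{855}) = \left(-1\right) \left(- \frac{9533}{44460}\right) = \frac{9533}{44460}$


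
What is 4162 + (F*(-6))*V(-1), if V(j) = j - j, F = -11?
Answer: 4162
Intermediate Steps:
V(j) = 0
4162 + (F*(-6))*V(-1) = 4162 - 11*(-6)*0 = 4162 + 66*0 = 4162 + 0 = 4162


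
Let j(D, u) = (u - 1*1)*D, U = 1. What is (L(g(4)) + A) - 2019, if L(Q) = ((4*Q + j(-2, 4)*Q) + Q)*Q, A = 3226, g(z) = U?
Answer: 1206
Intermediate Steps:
g(z) = 1
j(D, u) = D*(-1 + u) (j(D, u) = (u - 1)*D = (-1 + u)*D = D*(-1 + u))
L(Q) = -Q² (L(Q) = ((4*Q + (-2*(-1 + 4))*Q) + Q)*Q = ((4*Q + (-2*3)*Q) + Q)*Q = ((4*Q - 6*Q) + Q)*Q = (-2*Q + Q)*Q = (-Q)*Q = -Q²)
(L(g(4)) + A) - 2019 = (-1*1² + 3226) - 2019 = (-1*1 + 3226) - 2019 = (-1 + 3226) - 2019 = 3225 - 2019 = 1206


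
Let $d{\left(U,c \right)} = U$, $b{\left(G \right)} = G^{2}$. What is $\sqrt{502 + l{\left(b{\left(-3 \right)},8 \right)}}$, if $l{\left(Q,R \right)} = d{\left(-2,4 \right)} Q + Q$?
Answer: $\sqrt{493} \approx 22.204$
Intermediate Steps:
$l{\left(Q,R \right)} = - Q$ ($l{\left(Q,R \right)} = - 2 Q + Q = - Q$)
$\sqrt{502 + l{\left(b{\left(-3 \right)},8 \right)}} = \sqrt{502 - \left(-3\right)^{2}} = \sqrt{502 - 9} = \sqrt{493}$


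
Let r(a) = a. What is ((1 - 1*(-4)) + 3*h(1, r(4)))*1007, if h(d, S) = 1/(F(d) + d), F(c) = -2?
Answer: 2014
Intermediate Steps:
h(d, S) = 1/(-2 + d)
((1 - 1*(-4)) + 3*h(1, r(4)))*1007 = ((1 - 1*(-4)) + 3/(-2 + 1))*1007 = ((1 + 4) + 3/(-1))*1007 = (5 + 3*(-1))*1007 = (5 - 3)*1007 = 2*1007 = 2014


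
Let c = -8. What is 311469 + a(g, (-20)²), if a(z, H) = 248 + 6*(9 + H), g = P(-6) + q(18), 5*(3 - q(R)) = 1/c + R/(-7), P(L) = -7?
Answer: 314171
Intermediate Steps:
q(R) = 121/40 + R/35 (q(R) = 3 - (1/(-8) + R/(-7))/5 = 3 - (1*(-⅛) + R*(-⅐))/5 = 3 - (-⅛ - R/7)/5 = 3 + (1/40 + R/35) = 121/40 + R/35)
g = -969/280 (g = -7 + (121/40 + (1/35)*18) = -7 + (121/40 + 18/35) = -7 + 991/280 = -969/280 ≈ -3.4607)
a(z, H) = 302 + 6*H (a(z, H) = 248 + (54 + 6*H) = 302 + 6*H)
311469 + a(g, (-20)²) = 311469 + (302 + 6*(-20)²) = 311469 + (302 + 6*400) = 311469 + (302 + 2400) = 311469 + 2702 = 314171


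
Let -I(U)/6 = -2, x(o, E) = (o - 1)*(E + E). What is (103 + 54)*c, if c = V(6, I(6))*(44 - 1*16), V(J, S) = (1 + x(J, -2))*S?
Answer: -1002288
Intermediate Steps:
x(o, E) = 2*E*(-1 + o) (x(o, E) = (-1 + o)*(2*E) = 2*E*(-1 + o))
I(U) = 12 (I(U) = -6*(-2) = 12)
V(J, S) = S*(5 - 4*J) (V(J, S) = (1 + 2*(-2)*(-1 + J))*S = (1 + (4 - 4*J))*S = (5 - 4*J)*S = S*(5 - 4*J))
c = -6384 (c = (12*(5 - 4*6))*(44 - 1*16) = (12*(5 - 24))*(44 - 16) = (12*(-19))*28 = -228*28 = -6384)
(103 + 54)*c = (103 + 54)*(-6384) = 157*(-6384) = -1002288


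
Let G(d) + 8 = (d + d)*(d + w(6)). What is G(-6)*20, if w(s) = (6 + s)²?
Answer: -33280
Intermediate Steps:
G(d) = -8 + 2*d*(144 + d) (G(d) = -8 + (d + d)*(d + (6 + 6)²) = -8 + (2*d)*(d + 12²) = -8 + (2*d)*(d + 144) = -8 + (2*d)*(144 + d) = -8 + 2*d*(144 + d))
G(-6)*20 = (-8 + 2*(-6)² + 288*(-6))*20 = (-8 + 2*36 - 1728)*20 = (-8 + 72 - 1728)*20 = -1664*20 = -33280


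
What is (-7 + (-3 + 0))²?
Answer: 100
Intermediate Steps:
(-7 + (-3 + 0))² = (-7 - 3)² = (-10)² = 100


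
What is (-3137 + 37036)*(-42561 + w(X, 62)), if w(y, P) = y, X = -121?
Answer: -1446877118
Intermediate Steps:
(-3137 + 37036)*(-42561 + w(X, 62)) = (-3137 + 37036)*(-42561 - 121) = 33899*(-42682) = -1446877118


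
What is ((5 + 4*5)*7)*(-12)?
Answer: -2100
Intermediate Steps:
((5 + 4*5)*7)*(-12) = ((5 + 20)*7)*(-12) = (25*7)*(-12) = 175*(-12) = -2100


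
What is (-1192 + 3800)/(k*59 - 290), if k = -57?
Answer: -2608/3653 ≈ -0.71393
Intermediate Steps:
(-1192 + 3800)/(k*59 - 290) = (-1192 + 3800)/(-57*59 - 290) = 2608/(-3363 - 290) = 2608/(-3653) = 2608*(-1/3653) = -2608/3653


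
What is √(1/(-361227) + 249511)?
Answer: 2*√67597582497/1041 ≈ 499.51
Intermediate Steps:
√(1/(-361227) + 249511) = √(-1/361227 + 249511) = √(90130109996/361227) = 2*√67597582497/1041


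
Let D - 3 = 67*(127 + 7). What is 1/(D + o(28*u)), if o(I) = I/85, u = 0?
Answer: 1/8981 ≈ 0.00011135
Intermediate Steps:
o(I) = I/85 (o(I) = I*(1/85) = I/85)
D = 8981 (D = 3 + 67*(127 + 7) = 3 + 67*134 = 3 + 8978 = 8981)
1/(D + o(28*u)) = 1/(8981 + (28*0)/85) = 1/(8981 + (1/85)*0) = 1/(8981 + 0) = 1/8981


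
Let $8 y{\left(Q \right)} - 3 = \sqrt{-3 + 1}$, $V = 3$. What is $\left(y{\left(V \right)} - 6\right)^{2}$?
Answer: $\frac{\left(45 - i \sqrt{2}\right)^{2}}{64} \approx 31.609 - 1.9887 i$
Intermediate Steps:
$y{\left(Q \right)} = \frac{3}{8} + \frac{i \sqrt{2}}{8}$ ($y{\left(Q \right)} = \frac{3}{8} + \frac{\sqrt{-3 + 1}}{8} = \frac{3}{8} + \frac{\sqrt{-2}}{8} = \frac{3}{8} + \frac{i \sqrt{2}}{8}$)
$\left(y{\left(V \right)} - 6\right)^{2} = \left(\left(\frac{3}{8} + \frac{i \sqrt{2}}{8}\right) - 6\right)^{2} = \left(- \frac{45}{8} + \frac{i \sqrt{2}}{8}\right)^{2}$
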